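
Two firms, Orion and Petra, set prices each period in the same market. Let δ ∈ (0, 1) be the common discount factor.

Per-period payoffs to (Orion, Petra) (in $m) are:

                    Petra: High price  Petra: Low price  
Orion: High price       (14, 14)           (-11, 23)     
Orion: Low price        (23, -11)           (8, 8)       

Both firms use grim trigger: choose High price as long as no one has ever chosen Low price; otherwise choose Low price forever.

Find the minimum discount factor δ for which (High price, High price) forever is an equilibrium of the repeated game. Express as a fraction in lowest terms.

Under grim trigger the critical discount factor is (T−C)/(T−P) with T = 23, C = 14, P = 8.
δ* = (23−14)/(23−8) = 9/15 = 3/5.

3/5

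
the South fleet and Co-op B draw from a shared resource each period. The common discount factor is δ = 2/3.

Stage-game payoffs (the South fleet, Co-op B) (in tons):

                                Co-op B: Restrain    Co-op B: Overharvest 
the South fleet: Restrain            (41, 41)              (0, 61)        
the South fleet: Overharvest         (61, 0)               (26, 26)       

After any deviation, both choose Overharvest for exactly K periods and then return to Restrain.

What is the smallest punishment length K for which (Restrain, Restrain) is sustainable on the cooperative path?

3

Need Σ_{k=1}^{K} δ^k ≥ (61−41)/(41−26) = 1.3333 at δ = 2/3.
At K = 2 the sum is 1.1111 < 1.3333; at K = 3 it is 1.4074 ≥ 1.3333.
So the minimum punishment length is K = 3.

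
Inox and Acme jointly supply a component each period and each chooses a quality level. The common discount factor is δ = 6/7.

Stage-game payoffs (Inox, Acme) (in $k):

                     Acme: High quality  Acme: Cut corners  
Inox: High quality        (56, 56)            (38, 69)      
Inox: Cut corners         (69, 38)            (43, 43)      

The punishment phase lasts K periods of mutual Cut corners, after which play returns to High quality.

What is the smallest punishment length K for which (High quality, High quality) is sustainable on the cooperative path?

2

IC: δ(1−δ^K)/(1−δ) ≥ (69−56)/(56−43) = 1.
With δ = 6/7: need 1 − δ^K ≥ 1·(1−6/7)/(6/7), i.e. δ^K ≤ 0.8333.
Since (6/7)^1 = 0.8571 and (6/7)^2 = 0.7347, the smallest such K is 2.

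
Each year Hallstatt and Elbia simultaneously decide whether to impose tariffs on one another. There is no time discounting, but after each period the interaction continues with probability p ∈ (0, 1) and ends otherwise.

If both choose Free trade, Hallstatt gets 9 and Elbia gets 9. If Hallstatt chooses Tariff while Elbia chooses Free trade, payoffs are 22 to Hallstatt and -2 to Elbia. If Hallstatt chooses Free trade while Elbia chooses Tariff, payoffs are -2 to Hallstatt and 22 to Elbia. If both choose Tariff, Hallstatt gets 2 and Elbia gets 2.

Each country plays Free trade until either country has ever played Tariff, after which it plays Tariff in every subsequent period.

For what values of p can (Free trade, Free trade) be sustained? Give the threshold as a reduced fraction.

Expected cooperation value is 9 + p·9 + p²·9 + … = 9/(1−p); deviation gives 22 + p·2/(1−p).
9 ≥ 22(1−p) + 2p ⇒ 20p ≥ 13 ⇒ p ≥ 13/20.

13/20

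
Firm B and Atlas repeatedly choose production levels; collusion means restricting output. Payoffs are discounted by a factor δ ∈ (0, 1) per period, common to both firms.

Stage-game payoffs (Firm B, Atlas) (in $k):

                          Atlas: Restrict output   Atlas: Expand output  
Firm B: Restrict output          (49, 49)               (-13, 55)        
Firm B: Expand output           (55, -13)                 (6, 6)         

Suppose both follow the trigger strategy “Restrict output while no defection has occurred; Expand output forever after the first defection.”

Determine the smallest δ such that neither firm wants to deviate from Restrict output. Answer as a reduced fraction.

49/(1−δ) ≥ 55 + 6δ/(1−δ)
49 ≥ 55 − 49δ
δ ≥ 6/49.

6/49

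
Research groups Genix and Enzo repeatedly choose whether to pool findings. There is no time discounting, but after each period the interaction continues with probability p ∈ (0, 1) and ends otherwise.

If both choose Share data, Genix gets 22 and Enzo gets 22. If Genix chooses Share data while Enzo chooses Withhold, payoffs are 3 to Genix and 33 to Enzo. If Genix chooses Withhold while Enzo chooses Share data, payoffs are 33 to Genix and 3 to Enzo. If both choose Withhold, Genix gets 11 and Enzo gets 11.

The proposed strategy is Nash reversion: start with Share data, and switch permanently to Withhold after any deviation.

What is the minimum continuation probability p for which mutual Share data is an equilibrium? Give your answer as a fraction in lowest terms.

1/2

With no time discounting, the continuation probability p plays the role of the discount factor.
Grim-trigger IC: 22/(1−p) ≥ 33 + 11p/(1−p) ⇒ p ≥ (33−22)/(33−11) = 1/2.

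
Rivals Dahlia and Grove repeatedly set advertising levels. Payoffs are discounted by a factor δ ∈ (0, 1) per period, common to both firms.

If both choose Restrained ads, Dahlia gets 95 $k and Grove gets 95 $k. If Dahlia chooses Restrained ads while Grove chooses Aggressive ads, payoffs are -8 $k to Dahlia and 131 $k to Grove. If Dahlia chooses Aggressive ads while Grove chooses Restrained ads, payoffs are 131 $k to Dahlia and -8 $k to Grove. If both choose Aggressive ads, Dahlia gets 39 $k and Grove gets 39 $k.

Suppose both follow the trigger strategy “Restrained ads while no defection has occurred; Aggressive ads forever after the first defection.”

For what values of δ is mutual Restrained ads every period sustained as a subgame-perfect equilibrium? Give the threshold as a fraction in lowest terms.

9/23

One-period gain from deviating is 131 − 95 = 36. The loss is 95 − 39 = 56 in every subsequent period, with present value 56·δ/(1−δ).
Deviation is unprofitable when 56·δ/(1−δ) ≥ 36, i.e. δ/(1−δ) ≥ 9/14.
Equivalently δ ≥ 36/(36+56) = 9/23.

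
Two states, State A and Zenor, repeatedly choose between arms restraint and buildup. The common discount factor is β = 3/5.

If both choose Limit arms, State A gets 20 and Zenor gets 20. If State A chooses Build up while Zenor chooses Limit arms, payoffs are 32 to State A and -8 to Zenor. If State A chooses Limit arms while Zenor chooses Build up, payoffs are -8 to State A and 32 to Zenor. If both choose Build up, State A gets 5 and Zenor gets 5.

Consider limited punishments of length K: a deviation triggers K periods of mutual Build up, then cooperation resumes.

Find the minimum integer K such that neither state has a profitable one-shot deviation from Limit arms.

2

IC: β(1−β^K)/(1−β) ≥ (32−20)/(20−5) = 4/5.
With β = 3/5: need 1 − β^K ≥ 4/5·(1−3/5)/(3/5), i.e. β^K ≤ 0.4667.
Since (3/5)^1 = 0.6000 and (3/5)^2 = 0.3600, the smallest such K is 2.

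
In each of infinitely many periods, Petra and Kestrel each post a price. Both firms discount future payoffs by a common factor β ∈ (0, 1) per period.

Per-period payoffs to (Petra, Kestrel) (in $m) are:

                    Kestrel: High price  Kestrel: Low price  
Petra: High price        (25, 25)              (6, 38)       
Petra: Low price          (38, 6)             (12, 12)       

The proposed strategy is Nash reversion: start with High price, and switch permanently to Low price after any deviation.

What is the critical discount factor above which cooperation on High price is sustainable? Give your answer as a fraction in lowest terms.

Under grim trigger the critical discount factor is (T−C)/(T−P) with T = 38, C = 25, P = 12.
β* = (38−25)/(38−12) = 13/26 = 1/2.

1/2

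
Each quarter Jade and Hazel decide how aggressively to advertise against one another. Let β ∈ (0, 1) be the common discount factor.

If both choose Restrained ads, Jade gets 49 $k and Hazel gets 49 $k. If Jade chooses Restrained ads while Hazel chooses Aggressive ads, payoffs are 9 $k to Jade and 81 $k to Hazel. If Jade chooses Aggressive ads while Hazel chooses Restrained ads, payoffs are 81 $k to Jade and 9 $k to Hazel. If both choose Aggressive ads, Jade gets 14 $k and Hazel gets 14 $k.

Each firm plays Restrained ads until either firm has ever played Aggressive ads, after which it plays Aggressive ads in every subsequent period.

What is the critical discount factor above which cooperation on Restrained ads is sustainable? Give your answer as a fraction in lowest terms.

32/67

One-period gain from deviating is 81 − 49 = 32. The loss is 49 − 14 = 35 in every subsequent period, with present value 35·β/(1−β).
Deviation is unprofitable when 35·β/(1−β) ≥ 32, i.e. β/(1−β) ≥ 32/35.
Equivalently β ≥ 32/(32+35) = 32/67.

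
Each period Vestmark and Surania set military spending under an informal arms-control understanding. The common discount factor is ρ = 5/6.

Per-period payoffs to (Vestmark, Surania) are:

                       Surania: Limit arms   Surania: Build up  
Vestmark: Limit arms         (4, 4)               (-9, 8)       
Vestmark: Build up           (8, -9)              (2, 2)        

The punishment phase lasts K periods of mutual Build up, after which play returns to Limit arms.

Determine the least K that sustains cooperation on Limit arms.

Need Σ_{k=1}^{K} ρ^k ≥ (8−4)/(4−2) = 2.0000 at ρ = 5/6.
At K = 2 the sum is 1.5278 < 2.0000; at K = 3 it is 2.1065 ≥ 2.0000.
So the minimum punishment length is K = 3.

3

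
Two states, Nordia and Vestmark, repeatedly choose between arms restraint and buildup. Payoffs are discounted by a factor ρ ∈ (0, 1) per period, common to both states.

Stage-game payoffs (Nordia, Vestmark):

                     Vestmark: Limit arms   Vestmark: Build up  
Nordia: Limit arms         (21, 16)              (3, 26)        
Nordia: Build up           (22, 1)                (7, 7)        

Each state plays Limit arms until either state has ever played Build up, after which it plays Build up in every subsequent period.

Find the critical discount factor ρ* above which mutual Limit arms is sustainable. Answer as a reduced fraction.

For Nordia: deviation gain 22−21 = 1, per-period punishment loss 21−7 = 14. IC gives ρ ≥ 1/15.
For Vestmark: gain 10, loss 9 per period, so ρ ≥ 10/19.
The tighter constraint is Vestmark's, so cooperation needs ρ ≥ 10/19.

10/19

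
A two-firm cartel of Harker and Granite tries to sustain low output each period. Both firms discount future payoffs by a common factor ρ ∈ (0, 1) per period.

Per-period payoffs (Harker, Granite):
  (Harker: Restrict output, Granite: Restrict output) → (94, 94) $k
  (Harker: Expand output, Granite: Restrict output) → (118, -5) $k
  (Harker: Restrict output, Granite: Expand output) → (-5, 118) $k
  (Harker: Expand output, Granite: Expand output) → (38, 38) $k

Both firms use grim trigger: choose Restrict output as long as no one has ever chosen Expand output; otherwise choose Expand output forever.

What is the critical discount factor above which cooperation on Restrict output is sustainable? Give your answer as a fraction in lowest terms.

One-period gain from deviating is 118 − 94 = 24. The loss is 94 − 38 = 56 in every subsequent period, with present value 56·ρ/(1−ρ).
Deviation is unprofitable when 56·ρ/(1−ρ) ≥ 24, i.e. ρ/(1−ρ) ≥ 3/7.
Equivalently ρ ≥ 24/(24+56) = 3/10.

3/10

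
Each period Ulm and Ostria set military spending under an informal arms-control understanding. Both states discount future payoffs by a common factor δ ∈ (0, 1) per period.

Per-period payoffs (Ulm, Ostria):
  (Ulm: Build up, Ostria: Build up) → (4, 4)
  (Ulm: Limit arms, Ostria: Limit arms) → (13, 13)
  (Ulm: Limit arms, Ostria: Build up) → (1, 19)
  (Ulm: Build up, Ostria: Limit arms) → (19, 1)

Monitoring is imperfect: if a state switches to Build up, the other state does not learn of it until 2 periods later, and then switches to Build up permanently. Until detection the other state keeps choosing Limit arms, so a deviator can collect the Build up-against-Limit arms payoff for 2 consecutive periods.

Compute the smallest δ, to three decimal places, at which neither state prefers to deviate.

The best deviation is to choose Build up for all 2 undetected periods, earning 19 each, then 4 forever once detected.
Deviation value: 19(1−δ^2)/(1−δ) + 4δ^2/(1−δ); cooperation value: 13/(1−δ).
IC: 13 ≥ 19(1−δ^2) + 4δ^2 = 19 − 15δ^2.
So δ^2 ≥ 6/15 = 2/5, giving δ ≥ (2/5)^(1/2) ≈ 0.632.

0.632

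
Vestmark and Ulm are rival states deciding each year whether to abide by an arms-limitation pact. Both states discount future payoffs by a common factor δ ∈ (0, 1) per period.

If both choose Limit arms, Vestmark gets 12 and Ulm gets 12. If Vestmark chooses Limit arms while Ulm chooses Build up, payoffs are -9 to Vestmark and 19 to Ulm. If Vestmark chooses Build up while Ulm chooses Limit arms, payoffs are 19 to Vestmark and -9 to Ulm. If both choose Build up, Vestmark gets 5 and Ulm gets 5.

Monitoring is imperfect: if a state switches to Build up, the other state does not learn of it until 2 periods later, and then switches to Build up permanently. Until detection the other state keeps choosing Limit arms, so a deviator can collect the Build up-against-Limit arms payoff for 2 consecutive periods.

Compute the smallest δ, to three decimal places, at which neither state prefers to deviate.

0.707

The best deviation is to choose Build up for all 2 undetected periods, earning 19 each, then 5 forever once detected.
Deviation value: 19(1−δ^2)/(1−δ) + 5δ^2/(1−δ); cooperation value: 12/(1−δ).
IC: 12 ≥ 19(1−δ^2) + 5δ^2 = 19 − 14δ^2.
So δ^2 ≥ 7/14 = 1/2, giving δ ≥ (1/2)^(1/2) ≈ 0.707.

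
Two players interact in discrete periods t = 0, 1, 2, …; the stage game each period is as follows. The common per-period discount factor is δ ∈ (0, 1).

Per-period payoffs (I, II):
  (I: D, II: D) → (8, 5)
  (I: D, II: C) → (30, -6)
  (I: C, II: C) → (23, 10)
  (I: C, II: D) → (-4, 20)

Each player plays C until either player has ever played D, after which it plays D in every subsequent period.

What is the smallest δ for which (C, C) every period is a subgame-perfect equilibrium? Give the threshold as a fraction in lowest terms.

2/3

For I: deviation gain 30−23 = 7, per-period punishment loss 23−8 = 15. IC gives δ ≥ 7/22.
For II: gain 10, loss 5 per period, so δ ≥ 10/15 = 2/3.
The tighter constraint is II's, so cooperation needs δ ≥ 2/3.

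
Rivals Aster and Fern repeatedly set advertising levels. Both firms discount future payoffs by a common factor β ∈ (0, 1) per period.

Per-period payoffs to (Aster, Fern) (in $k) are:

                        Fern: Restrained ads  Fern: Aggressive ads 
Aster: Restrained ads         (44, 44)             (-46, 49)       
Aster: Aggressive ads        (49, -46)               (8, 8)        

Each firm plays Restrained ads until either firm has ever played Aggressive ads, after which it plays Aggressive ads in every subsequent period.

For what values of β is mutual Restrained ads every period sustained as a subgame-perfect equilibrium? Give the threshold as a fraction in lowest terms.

Under grim trigger the critical discount factor is (T−C)/(T−P) with T = 49, C = 44, P = 8.
β* = (49−44)/(49−8) = 5/41.

5/41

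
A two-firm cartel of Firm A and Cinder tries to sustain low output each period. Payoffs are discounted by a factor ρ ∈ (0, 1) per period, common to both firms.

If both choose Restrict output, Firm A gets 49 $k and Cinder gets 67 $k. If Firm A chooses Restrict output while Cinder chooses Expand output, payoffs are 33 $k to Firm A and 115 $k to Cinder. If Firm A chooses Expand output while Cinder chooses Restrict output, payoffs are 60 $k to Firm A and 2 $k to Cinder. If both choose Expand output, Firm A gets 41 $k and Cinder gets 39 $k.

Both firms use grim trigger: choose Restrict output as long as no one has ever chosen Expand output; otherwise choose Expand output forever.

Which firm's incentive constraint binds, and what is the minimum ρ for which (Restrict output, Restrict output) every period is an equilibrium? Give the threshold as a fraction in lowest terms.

Firm A: cooperation gives 49 each period; deviation gives 60 once then 41 forever.
  49/(1−ρ) ≥ 60 + 41ρ/(1−ρ) ⇒ ρ ≥ 11/19.
Cinder: cooperation gives 67 each period; deviation gives 115 once then 39 forever.
  ρ ≥ 48/76 = 12/19.
Both must hold, so the binding constraint is Cinder's: ρ ≥ 12/19.

Cinder; ρ ≥ 12/19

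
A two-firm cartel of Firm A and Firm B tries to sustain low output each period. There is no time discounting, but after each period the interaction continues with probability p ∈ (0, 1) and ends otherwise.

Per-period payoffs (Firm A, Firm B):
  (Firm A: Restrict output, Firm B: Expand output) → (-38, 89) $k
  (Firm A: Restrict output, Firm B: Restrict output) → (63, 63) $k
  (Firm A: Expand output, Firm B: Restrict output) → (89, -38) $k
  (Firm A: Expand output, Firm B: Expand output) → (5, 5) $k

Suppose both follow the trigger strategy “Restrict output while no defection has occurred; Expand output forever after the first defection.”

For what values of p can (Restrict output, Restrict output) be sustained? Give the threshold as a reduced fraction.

13/42

Expected cooperation value is 63 + p·63 + p²·63 + … = 63/(1−p); deviation gives 89 + p·5/(1−p).
63 ≥ 89(1−p) + 5p ⇒ 84p ≥ 26 ⇒ p ≥ 26/84 = 13/42.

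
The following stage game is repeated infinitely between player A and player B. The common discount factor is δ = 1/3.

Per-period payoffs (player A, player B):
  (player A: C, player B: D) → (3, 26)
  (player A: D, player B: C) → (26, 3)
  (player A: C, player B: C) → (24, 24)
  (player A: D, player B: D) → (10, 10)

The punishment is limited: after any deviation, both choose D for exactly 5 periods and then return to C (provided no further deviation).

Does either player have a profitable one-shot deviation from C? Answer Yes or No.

No

Comparing payoff streams over the 6 periods until play realigns: cooperate → 24(1+δ+…+δ^5); deviate → 26 + 10(δ+…+δ^5).
Cooperation is sustained iff (24−10)(δ+…+δ^5) ≥ 26−24.
δ+…+δ^5 = 1/3·(1−(1/3)^5)/(1−1/3) = 0.4979, and (26−24)/(24−10) = 0.1429.
0.4979 ≥ 0.1429, so cooperation is sustainable.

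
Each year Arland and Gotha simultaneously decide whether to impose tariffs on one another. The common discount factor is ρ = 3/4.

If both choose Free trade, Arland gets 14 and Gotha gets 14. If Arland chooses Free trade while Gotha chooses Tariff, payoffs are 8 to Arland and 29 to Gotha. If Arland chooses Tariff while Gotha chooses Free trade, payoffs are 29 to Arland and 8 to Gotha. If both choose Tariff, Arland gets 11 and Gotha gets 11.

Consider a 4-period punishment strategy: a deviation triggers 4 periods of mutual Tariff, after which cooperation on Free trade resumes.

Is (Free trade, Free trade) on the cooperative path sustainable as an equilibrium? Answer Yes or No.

Comparing payoff streams over the 5 periods until play realigns: cooperate → 14(1+ρ+…+ρ^4); deviate → 29 + 11(ρ+…+ρ^4).
Cooperation is sustained iff (14−11)(ρ+…+ρ^4) ≥ 29−14.
ρ+…+ρ^4 = 3/4·(1−(3/4)^4)/(1−3/4) = 2.0508, and (29−14)/(14−11) = 5.0000.
2.0508 < 5.0000, so cooperation is not sustainable.

No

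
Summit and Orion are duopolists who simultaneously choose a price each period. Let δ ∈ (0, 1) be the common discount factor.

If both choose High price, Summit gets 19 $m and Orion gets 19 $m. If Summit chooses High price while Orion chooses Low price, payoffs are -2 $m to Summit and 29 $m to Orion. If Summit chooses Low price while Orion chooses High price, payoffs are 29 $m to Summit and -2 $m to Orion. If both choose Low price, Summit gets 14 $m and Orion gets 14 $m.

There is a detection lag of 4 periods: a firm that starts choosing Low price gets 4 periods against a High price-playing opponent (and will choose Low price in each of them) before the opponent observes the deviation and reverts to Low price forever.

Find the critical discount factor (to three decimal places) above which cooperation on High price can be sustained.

The best deviation is to choose Low price for all 4 undetected periods, earning 29 each, then 14 forever once detected.
Deviation value: 29(1−δ^4)/(1−δ) + 14δ^4/(1−δ); cooperation value: 19/(1−δ).
IC: 19 ≥ 29(1−δ^4) + 14δ^4 = 29 − 15δ^4.
So δ^4 ≥ 10/15 = 2/3, giving δ ≥ (2/3)^(1/4) ≈ 0.904.

0.904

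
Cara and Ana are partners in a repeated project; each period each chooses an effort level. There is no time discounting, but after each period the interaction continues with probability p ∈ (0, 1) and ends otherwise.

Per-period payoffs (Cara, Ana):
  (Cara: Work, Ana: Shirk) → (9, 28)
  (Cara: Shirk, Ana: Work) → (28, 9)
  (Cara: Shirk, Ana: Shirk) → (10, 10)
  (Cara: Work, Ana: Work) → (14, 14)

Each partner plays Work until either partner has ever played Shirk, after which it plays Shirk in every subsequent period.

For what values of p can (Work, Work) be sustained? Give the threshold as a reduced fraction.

7/9

With no time discounting, the continuation probability p plays the role of the discount factor.
Grim-trigger IC: 14/(1−p) ≥ 28 + 10p/(1−p) ⇒ p ≥ (28−14)/(28−10) = 7/9.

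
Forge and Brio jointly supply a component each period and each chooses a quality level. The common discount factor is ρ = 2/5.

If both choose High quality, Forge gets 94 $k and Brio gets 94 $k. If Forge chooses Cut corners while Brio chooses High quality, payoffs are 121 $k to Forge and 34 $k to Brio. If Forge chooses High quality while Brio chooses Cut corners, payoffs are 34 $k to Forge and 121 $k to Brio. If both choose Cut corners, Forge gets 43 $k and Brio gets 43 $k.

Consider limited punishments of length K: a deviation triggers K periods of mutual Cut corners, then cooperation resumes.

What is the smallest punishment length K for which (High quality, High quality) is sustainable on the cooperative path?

Need Σ_{k=1}^{K} ρ^k ≥ (121−94)/(94−43) = 0.5294 at ρ = 2/5.
At K = 1 the sum is 0.4000 < 0.5294; at K = 2 it is 0.5600 ≥ 0.5294.
So the minimum punishment length is K = 2.

2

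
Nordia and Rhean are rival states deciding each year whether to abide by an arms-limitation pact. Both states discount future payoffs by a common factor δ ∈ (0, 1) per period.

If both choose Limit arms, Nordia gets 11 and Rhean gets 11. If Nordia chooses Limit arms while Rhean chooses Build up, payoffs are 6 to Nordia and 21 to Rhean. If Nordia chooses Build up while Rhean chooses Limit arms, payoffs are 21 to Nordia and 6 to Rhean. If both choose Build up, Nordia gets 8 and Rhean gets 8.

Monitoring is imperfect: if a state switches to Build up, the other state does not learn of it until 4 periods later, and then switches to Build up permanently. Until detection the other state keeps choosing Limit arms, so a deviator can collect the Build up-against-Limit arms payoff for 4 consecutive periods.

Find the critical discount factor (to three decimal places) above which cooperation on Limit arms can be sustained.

0.937

The best deviation is to choose Build up for all 4 undetected periods, earning 21 each, then 8 forever once detected.
Deviation value: 21(1−δ^4)/(1−δ) + 8δ^4/(1−δ); cooperation value: 11/(1−δ).
IC: 11 ≥ 21(1−δ^4) + 8δ^4 = 21 − 13δ^4.
So δ^4 ≥ 10/13, giving δ ≥ (10/13)^(1/4) ≈ 0.937.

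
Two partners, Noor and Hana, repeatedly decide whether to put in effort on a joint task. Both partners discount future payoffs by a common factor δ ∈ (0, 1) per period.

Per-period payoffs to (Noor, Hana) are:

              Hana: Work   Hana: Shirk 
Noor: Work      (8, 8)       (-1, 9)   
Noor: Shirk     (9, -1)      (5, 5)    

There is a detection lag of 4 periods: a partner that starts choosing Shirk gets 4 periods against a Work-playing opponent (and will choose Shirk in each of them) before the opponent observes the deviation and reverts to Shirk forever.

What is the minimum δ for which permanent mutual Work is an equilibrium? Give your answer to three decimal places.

A deviator earns 9 for 4 periods, then 5 forever; cooperating earns 8 forever. Multiplying the IC by (1−δ):
8 ≥ 9(1−δ^4) + 5δ^4, so 4·δ^4 ≥ 1 and δ^4 ≥ 1/4.
δ ≥ (1/4)^(1/4) ≈ 0.707.

0.707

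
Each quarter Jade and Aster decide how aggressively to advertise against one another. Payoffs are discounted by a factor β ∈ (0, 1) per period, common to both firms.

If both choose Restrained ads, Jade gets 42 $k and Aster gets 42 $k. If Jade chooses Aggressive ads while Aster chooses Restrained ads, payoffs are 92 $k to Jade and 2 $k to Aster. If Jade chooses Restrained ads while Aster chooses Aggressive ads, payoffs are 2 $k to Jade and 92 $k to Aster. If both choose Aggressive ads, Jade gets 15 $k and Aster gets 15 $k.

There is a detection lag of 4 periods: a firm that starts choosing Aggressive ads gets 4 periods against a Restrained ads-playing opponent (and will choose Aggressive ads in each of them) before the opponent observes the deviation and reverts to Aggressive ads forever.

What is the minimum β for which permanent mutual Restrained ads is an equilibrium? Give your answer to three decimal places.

0.898

The best deviation is to choose Aggressive ads for all 4 undetected periods, earning 92 each, then 15 forever once detected.
Deviation value: 92(1−β^4)/(1−β) + 15β^4/(1−β); cooperation value: 42/(1−β).
IC: 42 ≥ 92(1−β^4) + 15β^4 = 92 − 77β^4.
So β^4 ≥ 50/77, giving β ≥ (50/77)^(1/4) ≈ 0.898.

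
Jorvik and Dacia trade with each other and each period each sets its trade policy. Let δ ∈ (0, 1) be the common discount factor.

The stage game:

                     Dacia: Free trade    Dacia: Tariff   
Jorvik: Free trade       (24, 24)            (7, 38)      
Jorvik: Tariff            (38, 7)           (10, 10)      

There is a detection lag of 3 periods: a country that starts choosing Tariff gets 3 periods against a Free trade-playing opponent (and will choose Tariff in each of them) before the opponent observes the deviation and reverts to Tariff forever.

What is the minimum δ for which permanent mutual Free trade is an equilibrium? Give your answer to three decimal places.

Deviating for the 3 undetected periods gains 38−24 = 14 per period over cooperation, then loses 24−10 = 14 per period forever once punishment starts.
Gain: 14(1 + δ + … + δ^2); loss: 14·δ^3/(1−δ).
No profitable deviation ⇔ 14(1−δ^3) ≤ 14·δ^3, i.e. δ^3 ≥ 14/(14+14) = 1/2.
Hence δ ≥ (1/2)^(1/3) ≈ 0.794.

0.794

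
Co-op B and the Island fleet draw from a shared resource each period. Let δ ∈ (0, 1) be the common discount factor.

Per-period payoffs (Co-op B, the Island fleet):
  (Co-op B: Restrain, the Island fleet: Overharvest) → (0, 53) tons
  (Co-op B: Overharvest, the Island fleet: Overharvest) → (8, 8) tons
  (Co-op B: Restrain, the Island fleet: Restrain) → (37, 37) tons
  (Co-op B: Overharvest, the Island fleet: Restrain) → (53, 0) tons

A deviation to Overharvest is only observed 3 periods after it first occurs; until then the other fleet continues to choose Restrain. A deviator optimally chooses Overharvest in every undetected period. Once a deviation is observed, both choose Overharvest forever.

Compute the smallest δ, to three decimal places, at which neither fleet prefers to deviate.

0.708

A deviator earns 53 for 3 periods, then 8 forever; cooperating earns 37 forever. Multiplying the IC by (1−δ):
37 ≥ 53(1−δ^3) + 8δ^3, so 45·δ^3 ≥ 16 and δ^3 ≥ 16/45.
δ ≥ (16/45)^(1/3) ≈ 0.708.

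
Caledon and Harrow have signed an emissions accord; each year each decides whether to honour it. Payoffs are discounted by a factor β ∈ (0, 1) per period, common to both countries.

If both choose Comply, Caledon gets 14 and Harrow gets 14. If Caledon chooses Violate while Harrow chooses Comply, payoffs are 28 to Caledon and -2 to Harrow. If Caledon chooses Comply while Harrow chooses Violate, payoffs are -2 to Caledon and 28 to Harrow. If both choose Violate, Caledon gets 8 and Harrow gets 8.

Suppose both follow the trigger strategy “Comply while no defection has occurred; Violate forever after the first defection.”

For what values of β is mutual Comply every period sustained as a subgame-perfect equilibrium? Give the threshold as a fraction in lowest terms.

Under grim trigger the critical discount factor is (T−C)/(T−P) with T = 28, C = 14, P = 8.
β* = (28−14)/(28−8) = 14/20 = 7/10.

7/10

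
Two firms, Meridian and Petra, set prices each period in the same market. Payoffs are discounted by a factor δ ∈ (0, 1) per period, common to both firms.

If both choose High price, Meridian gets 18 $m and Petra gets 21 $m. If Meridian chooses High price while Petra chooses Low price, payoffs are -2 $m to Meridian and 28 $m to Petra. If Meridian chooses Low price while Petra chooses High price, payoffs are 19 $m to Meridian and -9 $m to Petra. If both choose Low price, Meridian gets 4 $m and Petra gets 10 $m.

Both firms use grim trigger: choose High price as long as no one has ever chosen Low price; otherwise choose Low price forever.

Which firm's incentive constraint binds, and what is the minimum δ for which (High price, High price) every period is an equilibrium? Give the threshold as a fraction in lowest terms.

For Meridian: deviation gain 19−18 = 1, per-period punishment loss 18−4 = 14. IC gives δ ≥ 1/15.
For Petra: gain 7, loss 11 per period, so δ ≥ 7/18.
The tighter constraint is Petra's, so cooperation needs δ ≥ 7/18.

Petra; δ ≥ 7/18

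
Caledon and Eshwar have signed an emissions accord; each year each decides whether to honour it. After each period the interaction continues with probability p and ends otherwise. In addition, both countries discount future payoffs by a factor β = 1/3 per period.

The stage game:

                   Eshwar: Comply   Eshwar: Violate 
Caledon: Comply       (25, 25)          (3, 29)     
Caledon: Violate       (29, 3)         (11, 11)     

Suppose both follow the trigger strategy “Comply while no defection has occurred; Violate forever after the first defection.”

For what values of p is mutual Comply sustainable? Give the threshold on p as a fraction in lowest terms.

With continuation probability p and discount β, the effective per-period discount factor is βp.
Grim-trigger IC: βp ≥ (29−25)/(29−11) = 2/9.
So p ≥ (2/9)/(1/3) = 2/3.

2/3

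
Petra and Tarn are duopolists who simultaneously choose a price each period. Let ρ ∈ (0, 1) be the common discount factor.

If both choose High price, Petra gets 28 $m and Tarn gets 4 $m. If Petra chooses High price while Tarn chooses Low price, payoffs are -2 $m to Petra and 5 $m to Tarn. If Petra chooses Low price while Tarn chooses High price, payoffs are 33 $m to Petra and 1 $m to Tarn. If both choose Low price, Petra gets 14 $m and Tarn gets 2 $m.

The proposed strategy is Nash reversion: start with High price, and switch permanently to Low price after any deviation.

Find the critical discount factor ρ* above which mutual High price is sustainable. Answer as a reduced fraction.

Petra's threshold: (33−28)/(33−14) = 5/19.
Tarn's threshold: (5−4)/(5−2) = 1/3.
5/19 < 1/3, so Tarn binds and ρ* = 1/3.

1/3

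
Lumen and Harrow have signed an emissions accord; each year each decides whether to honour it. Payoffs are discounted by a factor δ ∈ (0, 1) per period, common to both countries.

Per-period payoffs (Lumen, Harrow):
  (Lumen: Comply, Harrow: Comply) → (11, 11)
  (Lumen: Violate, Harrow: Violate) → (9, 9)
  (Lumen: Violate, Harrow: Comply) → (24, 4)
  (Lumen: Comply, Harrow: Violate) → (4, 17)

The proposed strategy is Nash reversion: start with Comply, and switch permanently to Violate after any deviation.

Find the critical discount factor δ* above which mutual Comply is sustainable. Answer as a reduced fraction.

For Lumen: deviation gain 24−11 = 13, per-period punishment loss 11−9 = 2. IC gives δ ≥ 13/15.
For Harrow: gain 6, loss 2 per period, so δ ≥ 6/8 = 3/4.
The tighter constraint is Lumen's, so cooperation needs δ ≥ 13/15.

13/15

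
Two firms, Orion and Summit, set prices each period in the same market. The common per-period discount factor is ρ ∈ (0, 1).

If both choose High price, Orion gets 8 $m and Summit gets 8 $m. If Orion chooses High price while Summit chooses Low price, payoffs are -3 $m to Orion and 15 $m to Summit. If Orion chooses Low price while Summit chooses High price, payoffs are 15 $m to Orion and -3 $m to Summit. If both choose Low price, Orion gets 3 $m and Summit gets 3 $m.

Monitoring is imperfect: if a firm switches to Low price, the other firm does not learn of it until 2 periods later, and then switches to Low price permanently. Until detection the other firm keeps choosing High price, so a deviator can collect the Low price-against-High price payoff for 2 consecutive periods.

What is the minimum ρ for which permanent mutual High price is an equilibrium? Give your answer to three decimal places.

Deviating for the 2 undetected periods gains 15−8 = 7 per period over cooperation, then loses 8−3 = 5 per period forever once punishment starts.
Gain: 7(1 + ρ + … + ρ^1); loss: 5·ρ^2/(1−ρ).
No profitable deviation ⇔ 7(1−ρ^2) ≤ 5·ρ^2, i.e. ρ^2 ≥ 7/(7+5) = 7/12.
Hence ρ ≥ (7/12)^(1/2) ≈ 0.764.

0.764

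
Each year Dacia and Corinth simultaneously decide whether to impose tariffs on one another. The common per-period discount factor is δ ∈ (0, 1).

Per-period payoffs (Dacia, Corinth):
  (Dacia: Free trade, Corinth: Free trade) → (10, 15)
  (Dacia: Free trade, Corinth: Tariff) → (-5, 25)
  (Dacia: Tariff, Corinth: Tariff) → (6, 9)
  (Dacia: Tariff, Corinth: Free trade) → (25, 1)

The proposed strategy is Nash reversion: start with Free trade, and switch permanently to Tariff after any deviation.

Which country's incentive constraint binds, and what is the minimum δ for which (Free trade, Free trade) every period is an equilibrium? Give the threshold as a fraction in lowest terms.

Dacia; δ ≥ 15/19

For Dacia: deviation gain 25−10 = 15, per-period punishment loss 10−6 = 4. IC gives δ ≥ 15/19.
For Corinth: gain 10, loss 6 per period, so δ ≥ 10/16 = 5/8.
The tighter constraint is Dacia's, so cooperation needs δ ≥ 15/19.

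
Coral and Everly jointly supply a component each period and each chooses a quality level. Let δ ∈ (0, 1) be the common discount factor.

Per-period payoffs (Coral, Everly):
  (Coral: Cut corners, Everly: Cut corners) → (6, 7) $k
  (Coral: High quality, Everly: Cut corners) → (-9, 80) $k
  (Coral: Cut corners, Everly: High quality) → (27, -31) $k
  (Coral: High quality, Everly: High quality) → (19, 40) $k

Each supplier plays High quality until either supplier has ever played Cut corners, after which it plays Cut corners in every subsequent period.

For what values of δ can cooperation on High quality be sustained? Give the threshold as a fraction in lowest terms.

Coral's threshold: (27−19)/(27−6) = 8/21.
Everly's threshold: (80−40)/(80−7) = 40/73.
8/21 < 40/73, so Everly binds and δ* = 40/73.

40/73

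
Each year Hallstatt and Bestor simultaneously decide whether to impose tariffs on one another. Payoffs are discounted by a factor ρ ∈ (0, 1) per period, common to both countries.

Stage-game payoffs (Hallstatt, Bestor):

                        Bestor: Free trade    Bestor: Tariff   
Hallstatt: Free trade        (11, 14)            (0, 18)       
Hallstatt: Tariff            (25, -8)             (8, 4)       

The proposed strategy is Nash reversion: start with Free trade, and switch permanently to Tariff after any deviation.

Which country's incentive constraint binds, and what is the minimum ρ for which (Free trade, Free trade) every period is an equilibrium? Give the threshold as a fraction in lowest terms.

Hallstatt's threshold: (25−11)/(25−8) = 14/17.
Bestor's threshold: (18−14)/(18−4) = 2/7.
14/17 > 2/7, so Hallstatt binds and ρ* = 14/17.

Hallstatt; ρ ≥ 14/17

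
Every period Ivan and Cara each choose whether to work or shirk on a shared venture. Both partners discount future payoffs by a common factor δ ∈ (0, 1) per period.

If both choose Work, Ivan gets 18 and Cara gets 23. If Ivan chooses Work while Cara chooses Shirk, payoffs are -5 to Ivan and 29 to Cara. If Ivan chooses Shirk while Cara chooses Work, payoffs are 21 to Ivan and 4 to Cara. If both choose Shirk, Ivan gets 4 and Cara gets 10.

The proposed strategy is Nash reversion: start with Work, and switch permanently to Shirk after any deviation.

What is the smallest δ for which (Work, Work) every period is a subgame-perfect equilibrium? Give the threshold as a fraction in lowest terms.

For Ivan: deviation gain 21−18 = 3, per-period punishment loss 18−4 = 14. IC gives δ ≥ 3/17.
For Cara: gain 6, loss 13 per period, so δ ≥ 6/19.
The tighter constraint is Cara's, so cooperation needs δ ≥ 6/19.

6/19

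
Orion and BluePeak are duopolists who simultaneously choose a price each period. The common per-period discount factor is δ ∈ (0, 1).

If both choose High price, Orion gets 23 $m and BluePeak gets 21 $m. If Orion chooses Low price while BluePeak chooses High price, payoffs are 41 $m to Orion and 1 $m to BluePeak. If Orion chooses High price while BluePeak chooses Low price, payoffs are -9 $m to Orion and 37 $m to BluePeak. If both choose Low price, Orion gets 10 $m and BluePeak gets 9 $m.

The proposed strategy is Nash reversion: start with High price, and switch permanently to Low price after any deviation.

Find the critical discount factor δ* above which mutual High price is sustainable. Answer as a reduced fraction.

For Orion: deviation gain 41−23 = 18, per-period punishment loss 23−10 = 13. IC gives δ ≥ 18/31.
For BluePeak: gain 16, loss 12 per period, so δ ≥ 16/28 = 4/7.
The tighter constraint is Orion's, so cooperation needs δ ≥ 18/31.

18/31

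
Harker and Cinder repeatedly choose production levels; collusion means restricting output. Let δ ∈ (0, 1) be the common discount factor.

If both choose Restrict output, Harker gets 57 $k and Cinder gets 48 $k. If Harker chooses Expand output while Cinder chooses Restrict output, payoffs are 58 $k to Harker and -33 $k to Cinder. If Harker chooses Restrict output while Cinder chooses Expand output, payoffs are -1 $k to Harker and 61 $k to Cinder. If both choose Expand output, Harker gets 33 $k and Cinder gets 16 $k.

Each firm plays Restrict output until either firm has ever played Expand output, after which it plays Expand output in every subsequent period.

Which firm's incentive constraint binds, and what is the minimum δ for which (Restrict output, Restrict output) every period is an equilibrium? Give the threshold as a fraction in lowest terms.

Cinder; δ ≥ 13/45

Harker's threshold: (58−57)/(58−33) = 1/25.
Cinder's threshold: (61−48)/(61−16) = 13/45.
1/25 < 13/45, so Cinder binds and δ* = 13/45.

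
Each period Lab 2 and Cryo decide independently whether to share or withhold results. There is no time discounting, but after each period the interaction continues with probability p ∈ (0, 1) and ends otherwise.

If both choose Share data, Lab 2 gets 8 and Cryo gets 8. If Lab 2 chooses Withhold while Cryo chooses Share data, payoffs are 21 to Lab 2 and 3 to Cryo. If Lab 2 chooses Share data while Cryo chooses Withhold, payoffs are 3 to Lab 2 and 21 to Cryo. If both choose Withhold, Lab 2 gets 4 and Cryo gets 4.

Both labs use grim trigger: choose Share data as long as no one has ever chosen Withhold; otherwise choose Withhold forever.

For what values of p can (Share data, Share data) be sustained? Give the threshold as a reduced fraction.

Expected cooperation value is 8 + p·8 + p²·8 + … = 8/(1−p); deviation gives 21 + p·4/(1−p).
8 ≥ 21(1−p) + 4p ⇒ 17p ≥ 13 ⇒ p ≥ 13/17.

13/17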